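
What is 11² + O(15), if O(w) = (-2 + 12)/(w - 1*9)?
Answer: 368/3 ≈ 122.67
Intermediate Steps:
O(w) = 10/(-9 + w) (O(w) = 10/(w - 9) = 10/(-9 + w))
11² + O(15) = 11² + 10/(-9 + 15) = 121 + 10/6 = 121 + 10*(⅙) = 121 + 5/3 = 368/3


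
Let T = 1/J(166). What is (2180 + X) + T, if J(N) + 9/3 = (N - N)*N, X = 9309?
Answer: 34466/3 ≈ 11489.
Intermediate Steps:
J(N) = -3 (J(N) = -3 + (N - N)*N = -3 + 0*N = -3 + 0 = -3)
T = -⅓ (T = 1/(-3) = -⅓ ≈ -0.33333)
(2180 + X) + T = (2180 + 9309) - ⅓ = 11489 - ⅓ = 34466/3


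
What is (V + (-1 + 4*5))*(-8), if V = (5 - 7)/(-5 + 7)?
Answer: -144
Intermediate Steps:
V = -1 (V = -2/2 = -2*½ = -1)
(V + (-1 + 4*5))*(-8) = (-1 + (-1 + 4*5))*(-8) = (-1 + (-1 + 20))*(-8) = (-1 + 19)*(-8) = 18*(-8) = -144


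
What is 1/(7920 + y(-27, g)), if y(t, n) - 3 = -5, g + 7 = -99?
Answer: 1/7918 ≈ 0.00012629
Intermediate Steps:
g = -106 (g = -7 - 99 = -106)
y(t, n) = -2 (y(t, n) = 3 - 5 = -2)
1/(7920 + y(-27, g)) = 1/(7920 - 2) = 1/7918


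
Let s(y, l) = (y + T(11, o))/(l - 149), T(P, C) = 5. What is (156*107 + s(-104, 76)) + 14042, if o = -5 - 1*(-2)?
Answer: 2243681/73 ≈ 30735.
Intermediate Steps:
o = -3 (o = -5 + 2 = -3)
s(y, l) = (5 + y)/(-149 + l) (s(y, l) = (y + 5)/(l - 149) = (5 + y)/(-149 + l))
(156*107 + s(-104, 76)) + 14042 = (156*107 + (5 - 104)/(-149 + 76)) + 14042 = (16692 - 99/(-73)) + 14042 = (16692 - 1/73*(-99)) + 14042 = (16692 + 99/73) + 14042 = 1218615/73 + 14042 = 2243681/73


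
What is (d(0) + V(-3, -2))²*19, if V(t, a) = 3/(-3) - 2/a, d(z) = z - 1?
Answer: 19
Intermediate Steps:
d(z) = -1 + z
V(t, a) = -1 - 2/a (V(t, a) = 3*(-⅓) - 2/a = -1 - 2/a)
(d(0) + V(-3, -2))²*19 = ((-1 + 0) + (-2 - 1*(-2))/(-2))²*19 = (-1 - (-2 + 2)/2)²*19 = (-1 - ½*0)²*19 = (-1 + 0)²*19 = (-1)²*19 = 1*19 = 19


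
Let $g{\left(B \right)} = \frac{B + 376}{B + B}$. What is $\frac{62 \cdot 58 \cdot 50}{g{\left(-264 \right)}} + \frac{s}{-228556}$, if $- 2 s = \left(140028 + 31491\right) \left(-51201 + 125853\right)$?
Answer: $- \frac{655649671521}{799946} \approx -8.1962 \cdot 10^{5}$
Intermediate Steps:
$g{\left(B \right)} = \frac{376 + B}{2 B}$
$s = -6402118194$ ($s = - \frac{\left(140028 + 31491\right) \left(-51201 + 125853\right)}{2} = - \frac{171519 \cdot 74652}{2} = \left(- \frac{1}{2}\right) 12804236388 = -6402118194$)
$\frac{62 \cdot 58 \cdot 50}{g{\left(-264 \right)}} + \frac{s}{-228556} = \frac{62 \cdot 58 \cdot 50}{\frac{1}{2} \frac{1}{-264} \left(376 - 264\right)} - \frac{6402118194}{-228556} = \frac{3596 \cdot 50}{\frac{1}{2} \left(- \frac{1}{264}\right) 112} - - \frac{3201059097}{114278} = \frac{179800}{- \frac{7}{33}} + \frac{3201059097}{114278} = 179800 \left(- \frac{33}{7}\right) + \frac{3201059097}{114278} = - \frac{5933400}{7} + \frac{3201059097}{114278} = - \frac{655649671521}{799946}$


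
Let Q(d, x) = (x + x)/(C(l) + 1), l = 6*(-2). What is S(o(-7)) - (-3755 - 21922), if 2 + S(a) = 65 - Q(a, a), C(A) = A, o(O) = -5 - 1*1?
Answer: 283128/11 ≈ 25739.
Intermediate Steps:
l = -12
o(O) = -6 (o(O) = -5 - 1 = -6)
Q(d, x) = -2*x/11 (Q(d, x) = (x + x)/(-12 + 1) = (2*x)/(-11) = (2*x)*(-1/11) = -2*x/11)
S(a) = 63 + 2*a/11 (S(a) = -2 + (65 - (-2)*a/11) = -2 + (65 + 2*a/11) = 63 + 2*a/11)
S(o(-7)) - (-3755 - 21922) = (63 + (2/11)*(-6)) - (-3755 - 21922) = (63 - 12/11) - 1*(-25677) = 681/11 + 25677 = 283128/11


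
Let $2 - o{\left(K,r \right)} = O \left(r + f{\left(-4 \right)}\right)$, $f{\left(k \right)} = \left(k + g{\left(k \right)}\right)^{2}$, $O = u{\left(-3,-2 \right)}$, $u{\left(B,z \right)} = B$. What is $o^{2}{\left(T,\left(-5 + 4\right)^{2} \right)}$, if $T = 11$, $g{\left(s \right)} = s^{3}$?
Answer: $192571129$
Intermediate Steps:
$O = -3$
$f{\left(k \right)} = \left(k + k^{3}\right)^{2}$
$o{\left(K,r \right)} = 13874 + 3 r$ ($o{\left(K,r \right)} = 2 - - 3 \left(r + \left(-4\right)^{2} \left(1 + \left(-4\right)^{2}\right)^{2}\right) = 2 - - 3 \left(r + 16 \left(1 + 16\right)^{2}\right) = 2 - - 3 \left(r + 16 \cdot 17^{2}\right) = 2 - - 3 \left(r + 16 \cdot 289\right) = 2 - - 3 \left(r + 4624\right) = 2 - - 3 \left(4624 + r\right) = 2 - \left(-13872 - 3 r\right) = 2 + \left(13872 + 3 r\right) = 13874 + 3 r$)
$o^{2}{\left(T,\left(-5 + 4\right)^{2} \right)} = \left(13874 + 3 \left(-5 + 4\right)^{2}\right)^{2} = \left(13874 + 3 \left(-1\right)^{2}\right)^{2} = \left(13874 + 3 \cdot 1\right)^{2} = \left(13874 + 3\right)^{2} = 13877^{2} = 192571129$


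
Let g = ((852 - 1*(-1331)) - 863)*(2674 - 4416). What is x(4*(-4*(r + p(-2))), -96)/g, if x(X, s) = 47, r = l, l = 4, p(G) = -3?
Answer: -47/2299440 ≈ -2.0440e-5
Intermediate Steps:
r = 4
g = -2299440 (g = ((852 + 1331) - 863)*(-1742) = (2183 - 863)*(-1742) = 1320*(-1742) = -2299440)
x(4*(-4*(r + p(-2))), -96)/g = 47/(-2299440) = 47*(-1/2299440) = -47/2299440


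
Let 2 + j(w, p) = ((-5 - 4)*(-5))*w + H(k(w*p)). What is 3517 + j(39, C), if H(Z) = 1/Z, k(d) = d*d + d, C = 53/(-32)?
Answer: 22167439174/4206345 ≈ 5270.0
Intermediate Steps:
C = -53/32 (C = 53*(-1/32) = -53/32 ≈ -1.6563)
k(d) = d + d² (k(d) = d² + d = d + d²)
j(w, p) = -2 + 45*w + 1/(p*w*(1 + p*w)) (j(w, p) = -2 + (((-5 - 4)*(-5))*w + 1/((w*p)*(1 + w*p))) = -2 + ((-9*(-5))*w + 1/((p*w)*(1 + p*w))) = -2 + (45*w + 1/(p*w*(1 + p*w))) = -2 + 45*w + 1/(p*w*(1 + p*w)))
3517 + j(39, C) = 3517 + (1 - 53/32*39*(1 - 53/32*39)*(-2 + 45*39))/(-53/32*39*(1 - 53/32*39)) = 3517 - 32/53*1/39*(1 - 53/32*39*(1 - 2067/32)*(-2 + 1755))/(1 - 2067/32) = 3517 - 32/53*1/39*(1 - 53/32*39*(-2035/32)*1753)/(-2035/32) = 3517 - 32/53*1/39*(-32/2035)*(1 + 7373722785/1024) = 3517 - 32/53*1/39*(-32/2035)*7373723809/1024 = 3517 + 7373723809/4206345 = 22167439174/4206345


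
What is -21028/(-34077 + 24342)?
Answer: 21028/9735 ≈ 2.1600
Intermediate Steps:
-21028/(-34077 + 24342) = -21028/(-9735) = -21028*(-1/9735) = 21028/9735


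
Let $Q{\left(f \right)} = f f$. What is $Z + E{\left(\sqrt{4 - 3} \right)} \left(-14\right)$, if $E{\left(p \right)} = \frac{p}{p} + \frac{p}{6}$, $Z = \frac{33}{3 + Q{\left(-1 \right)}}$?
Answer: $- \frac{97}{12} \approx -8.0833$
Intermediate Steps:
$Q{\left(f \right)} = f^{2}$
$Z = \frac{33}{4}$ ($Z = \frac{33}{3 + \left(-1\right)^{2}} = \frac{33}{3 + 1} = \frac{33}{4} \approx 8.25$)
$E{\left(p \right)} = 1 + \frac{p}{6}$ ($E{\left(p \right)} = 1 + p \frac{1}{6} = 1 + \frac{p}{6}$)
$Z + E{\left(\sqrt{4 - 3} \right)} \left(-14\right) = \frac{33}{4} + \left(1 + \frac{\sqrt{4 - 3}}{6}\right) \left(-14\right) = \frac{33}{4} + \left(1 + \frac{\sqrt{1}}{6}\right) \left(-14\right) = \frac{33}{4} + \left(1 + \frac{1}{6} \cdot 1\right) \left(-14\right) = \frac{33}{4} + \left(1 + \frac{1}{6}\right) \left(-14\right) = \frac{33}{4} + \frac{7}{6} \left(-14\right) = \frac{33}{4} - \frac{49}{3} = - \frac{97}{12}$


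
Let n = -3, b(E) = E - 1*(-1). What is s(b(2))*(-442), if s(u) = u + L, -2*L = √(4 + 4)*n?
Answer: -1326 - 1326*√2 ≈ -3201.2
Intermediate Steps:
b(E) = 1 + E (b(E) = E + 1 = 1 + E)
L = 3*√2 (L = -√(4 + 4)*(-3)/2 = -√8*(-3)/2 = -2*√2*(-3)/2 = -(-3)*√2 = 3*√2 ≈ 4.2426)
s(u) = u + 3*√2
s(b(2))*(-442) = ((1 + 2) + 3*√2)*(-442) = (3 + 3*√2)*(-442) = -1326 - 1326*√2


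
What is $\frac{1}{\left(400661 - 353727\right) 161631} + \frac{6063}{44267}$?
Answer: $\frac{45993853497569}{335808990733518} \approx 0.13696$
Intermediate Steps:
$\frac{1}{\left(400661 - 353727\right) 161631} + \frac{6063}{44267} = \frac{1}{46934} \cdot \frac{1}{161631} + 6063 \cdot \frac{1}{44267} = \frac{1}{46934} \cdot \frac{1}{161631} + \frac{6063}{44267} = \frac{1}{7585989354} + \frac{6063}{44267} = \frac{45993853497569}{335808990733518}$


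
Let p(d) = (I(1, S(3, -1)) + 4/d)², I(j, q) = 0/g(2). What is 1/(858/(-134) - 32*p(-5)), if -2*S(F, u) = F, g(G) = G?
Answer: -1675/45029 ≈ -0.037198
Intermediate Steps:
S(F, u) = -F/2
I(j, q) = 0 (I(j, q) = 0/2 = 0*(½) = 0)
p(d) = 16/d² (p(d) = (0 + 4/d)² = (4/d)² = 16/d²)
1/(858/(-134) - 32*p(-5)) = 1/(858/(-134) - 512/(-5)²) = 1/(858*(-1/134) - 512/25) = 1/(-429/67 - 32*16/25) = 1/(-429/67 - 512/25) = 1/(-45029/1675) = -1675/45029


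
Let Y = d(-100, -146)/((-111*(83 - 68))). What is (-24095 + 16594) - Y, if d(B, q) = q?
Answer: -12489311/1665 ≈ -7501.1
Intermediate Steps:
Y = 146/1665 (Y = -146*(-1/(111*(83 - 68))) = -146/((-111*15)) = -146/(-1665) = -146*(-1/1665) = 146/1665 ≈ 0.087688)
(-24095 + 16594) - Y = (-24095 + 16594) - 1*146/1665 = -7501 - 146/1665 = -12489311/1665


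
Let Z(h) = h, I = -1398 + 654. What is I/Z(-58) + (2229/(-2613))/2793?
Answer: 904943969/70548387 ≈ 12.827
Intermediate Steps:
I = -744
I/Z(-58) + (2229/(-2613))/2793 = -744/(-58) + (2229/(-2613))/2793 = -744*(-1/58) + (2229*(-1/2613))*(1/2793) = 372/29 - 743/871*1/2793 = 372/29 - 743/2432703 = 904943969/70548387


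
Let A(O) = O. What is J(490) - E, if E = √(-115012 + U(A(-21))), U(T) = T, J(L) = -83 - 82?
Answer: -165 - I*√115033 ≈ -165.0 - 339.17*I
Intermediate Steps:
J(L) = -165
E = I*√115033 (E = √(-115012 - 21) = √(-115033) = I*√115033 ≈ 339.17*I)
J(490) - E = -165 - I*√115033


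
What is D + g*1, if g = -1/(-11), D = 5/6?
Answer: 61/66 ≈ 0.92424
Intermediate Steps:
D = 5/6 (D = 5*(1/6) = 5/6 ≈ 0.83333)
g = 1/11 (g = -1*(-1/11) = 1/11 ≈ 0.090909)
D + g*1 = 5/6 + (1/11)*1 = 5/6 + 1/11 = 61/66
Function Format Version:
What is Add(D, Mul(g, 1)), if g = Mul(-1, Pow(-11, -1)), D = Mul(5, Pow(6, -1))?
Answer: Rational(61, 66) ≈ 0.92424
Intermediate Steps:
D = Rational(5, 6) (D = Mul(5, Rational(1, 6)) = Rational(5, 6) ≈ 0.83333)
g = Rational(1, 11) (g = Mul(-1, Rational(-1, 11)) = Rational(1, 11) ≈ 0.090909)
Add(D, Mul(g, 1)) = Add(Rational(5, 6), Mul(Rational(1, 11), 1)) = Add(Rational(5, 6), Rational(1, 11)) = Rational(61, 66)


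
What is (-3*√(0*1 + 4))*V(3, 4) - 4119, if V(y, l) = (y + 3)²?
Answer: -4335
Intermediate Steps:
V(y, l) = (3 + y)²
(-3*√(0*1 + 4))*V(3, 4) - 4119 = (-3*√(0*1 + 4))*(3 + 3)² - 4119 = -3*√(0 + 4)*6² - 4119 = -3*√4*36 - 4119 = -3*2*36 - 4119 = -6*36 - 4119 = -216 - 4119 = -4335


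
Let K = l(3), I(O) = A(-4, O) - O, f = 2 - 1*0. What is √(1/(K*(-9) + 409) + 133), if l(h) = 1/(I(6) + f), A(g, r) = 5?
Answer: √53201/20 ≈ 11.533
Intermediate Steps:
f = 2 (f = 2 + 0 = 2)
I(O) = 5 - O
l(h) = 1 (l(h) = 1/((5 - 1*6) + 2) = 1/((5 - 6) + 2) = 1/(-1 + 2) = 1/1 = 1)
K = 1
√(1/(K*(-9) + 409) + 133) = √(1/(1*(-9) + 409) + 133) = √(1/(-9 + 409) + 133) = √(1/400 + 133) = √(53201/400) = √53201/20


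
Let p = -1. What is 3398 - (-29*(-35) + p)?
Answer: 2384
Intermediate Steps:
3398 - (-29*(-35) + p) = 3398 - (-29*(-35) - 1) = 3398 - (1015 - 1) = 3398 - 1*1014 = 3398 - 1014 = 2384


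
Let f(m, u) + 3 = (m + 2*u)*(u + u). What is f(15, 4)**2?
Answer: 32761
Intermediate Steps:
f(m, u) = -3 + 2*u*(m + 2*u) (f(m, u) = -3 + (m + 2*u)*(u + u) = -3 + (m + 2*u)*(2*u) = -3 + 2*u*(m + 2*u))
f(15, 4)**2 = (-3 + 4*4**2 + 2*15*4)**2 = (-3 + 4*16 + 120)**2 = (-3 + 64 + 120)**2 = 181**2 = 32761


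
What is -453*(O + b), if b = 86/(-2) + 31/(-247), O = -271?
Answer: 35147817/247 ≈ 1.4230e+5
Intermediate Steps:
b = -10652/247 (b = 86*(-½) + 31*(-1/247) = -43 - 31/247 = -10652/247 ≈ -43.125)
-453*(O + b) = -453*(-271 - 10652/247) = -453*(-77589/247) = 35147817/247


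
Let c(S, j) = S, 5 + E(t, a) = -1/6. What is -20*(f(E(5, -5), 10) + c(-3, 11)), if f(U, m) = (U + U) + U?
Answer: 370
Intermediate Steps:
E(t, a) = -31/6 (E(t, a) = -5 - 1/6 = -5 - 1*⅙ = -5 - ⅙ = -31/6)
f(U, m) = 3*U (f(U, m) = 2*U + U = 3*U)
-20*(f(E(5, -5), 10) + c(-3, 11)) = -20*(3*(-31/6) - 3) = -20*(-31/2 - 3) = -20*(-37/2) = 370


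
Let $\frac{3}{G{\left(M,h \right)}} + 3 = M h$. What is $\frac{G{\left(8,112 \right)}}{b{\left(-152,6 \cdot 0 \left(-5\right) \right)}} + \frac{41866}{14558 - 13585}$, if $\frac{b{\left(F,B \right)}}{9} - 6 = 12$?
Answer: $\frac{2018863225}{46920006} \approx 43.028$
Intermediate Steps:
$b{\left(F,B \right)} = 162$ ($b{\left(F,B \right)} = 54 + 9 \cdot 12 = 54 + 108 = 162$)
$G{\left(M,h \right)} = \frac{3}{-3 + M h}$
$\frac{G{\left(8,112 \right)}}{b{\left(-152,6 \cdot 0 \left(-5\right) \right)}} + \frac{41866}{14558 - 13585} = \frac{3 \frac{1}{-3 + 8 \cdot 112}}{162} + \frac{41866}{14558 - 13585} = \frac{3}{-3 + 896} \cdot \frac{1}{162} + \frac{41866}{973} = \frac{3}{893} \cdot \frac{1}{162} + 41866 \cdot \frac{1}{973} = 3 \cdot \frac{1}{893} \cdot \frac{1}{162} + \frac{41866}{973} = \frac{3}{893} \cdot \frac{1}{162} + \frac{41866}{973} = \frac{1}{48222} + \frac{41866}{973} = \frac{2018863225}{46920006}$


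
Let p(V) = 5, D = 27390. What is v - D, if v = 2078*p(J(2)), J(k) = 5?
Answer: -17000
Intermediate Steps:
v = 10390 (v = 2078*5 = 10390)
v - D = 10390 - 1*27390 = 10390 - 27390 = -17000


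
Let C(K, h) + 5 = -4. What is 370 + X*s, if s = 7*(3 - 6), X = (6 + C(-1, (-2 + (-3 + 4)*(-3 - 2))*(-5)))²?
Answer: 181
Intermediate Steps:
C(K, h) = -9 (C(K, h) = -5 - 4 = -9)
X = 9 (X = (6 - 9)² = (-3)² = 9)
s = -21 (s = 7*(-3) = -21)
370 + X*s = 370 + 9*(-21) = 370 - 189 = 181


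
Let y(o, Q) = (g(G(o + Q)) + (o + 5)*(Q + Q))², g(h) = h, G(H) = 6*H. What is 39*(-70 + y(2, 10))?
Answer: 1750086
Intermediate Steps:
y(o, Q) = (6*Q + 6*o + 2*Q*(5 + o))² (y(o, Q) = (6*(o + Q) + (o + 5)*(Q + Q))² = (6*(Q + o) + (5 + o)*(2*Q))² = ((6*Q + 6*o) + 2*Q*(5 + o))² = (6*Q + 6*o + 2*Q*(5 + o))²)
39*(-70 + y(2, 10)) = 39*(-70 + 4*(3*2 + 8*10 + 10*2)²) = 39*(-70 + 4*(6 + 80 + 20)²) = 39*(-70 + 4*106²) = 39*(-70 + 4*11236) = 39*(-70 + 44944) = 39*44874 = 1750086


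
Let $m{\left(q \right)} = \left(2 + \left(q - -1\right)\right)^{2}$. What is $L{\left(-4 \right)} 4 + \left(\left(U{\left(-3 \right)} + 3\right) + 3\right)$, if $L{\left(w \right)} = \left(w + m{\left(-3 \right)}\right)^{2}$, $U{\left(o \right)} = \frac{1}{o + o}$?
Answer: $\frac{419}{6} \approx 69.833$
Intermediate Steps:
$U{\left(o \right)} = \frac{1}{2 o}$
$m{\left(q \right)} = \left(3 + q\right)^{2}$ ($m{\left(q \right)} = \left(2 + \left(q + 1\right)\right)^{2} = \left(2 + \left(1 + q\right)\right)^{2} = \left(3 + q\right)^{2}$)
$L{\left(w \right)} = w^{2}$ ($L{\left(w \right)} = \left(w + \left(3 - 3\right)^{2}\right)^{2} = \left(w + 0^{2}\right)^{2} = \left(w + 0\right)^{2} = w^{2}$)
$L{\left(-4 \right)} 4 + \left(\left(U{\left(-3 \right)} + 3\right) + 3\right) = \left(-4\right)^{2} \cdot 4 + \left(\left(\frac{1}{2 \left(-3\right)} + 3\right) + 3\right) = 16 \cdot 4 + \left(\left(\frac{1}{2} \left(- \frac{1}{3}\right) + 3\right) + 3\right) = 64 + \left(\left(- \frac{1}{6} + 3\right) + 3\right) = 64 + \left(\frac{17}{6} + 3\right) = 64 + \frac{35}{6} = \frac{419}{6}$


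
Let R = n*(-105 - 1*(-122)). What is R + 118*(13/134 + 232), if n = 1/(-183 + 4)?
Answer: 328456522/11993 ≈ 27387.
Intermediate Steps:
n = -1/179 (n = 1/(-179) = -1/179 ≈ -0.0055866)
R = -17/179 (R = -(-105 - 1*(-122))/179 = -(-105 + 122)/179 = -1/179*17 = -17/179 ≈ -0.094972)
R + 118*(13/134 + 232) = -17/179 + 118*(13/134 + 232) = -17/179 + 118*(31101/134) = -17/179 + 1834959/67 = 328456522/11993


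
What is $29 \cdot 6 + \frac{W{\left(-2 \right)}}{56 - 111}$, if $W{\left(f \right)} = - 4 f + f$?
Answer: $\frac{9564}{55} \approx 173.89$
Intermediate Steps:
$W{\left(f \right)} = - 3 f$
$29 \cdot 6 + \frac{W{\left(-2 \right)}}{56 - 111} = 29 \cdot 6 + \frac{\left(-3\right) \left(-2\right)}{56 - 111} = 174 + \frac{6}{-55} = 174 + 6 \left(- \frac{1}{55}\right) = 174 - \frac{6}{55} = \frac{9564}{55}$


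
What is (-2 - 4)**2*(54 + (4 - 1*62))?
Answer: -144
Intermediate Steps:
(-2 - 4)**2*(54 + (4 - 1*62)) = (-6)**2*(54 + (4 - 62)) = 36*(54 - 58) = 36*(-4) = -144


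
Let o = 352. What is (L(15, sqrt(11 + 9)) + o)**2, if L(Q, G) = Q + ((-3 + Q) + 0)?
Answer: 143641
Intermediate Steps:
L(Q, G) = -3 + 2*Q (L(Q, G) = Q + (-3 + Q) = -3 + 2*Q)
(L(15, sqrt(11 + 9)) + o)**2 = ((-3 + 2*15) + 352)**2 = ((-3 + 30) + 352)**2 = (27 + 352)**2 = 379**2 = 143641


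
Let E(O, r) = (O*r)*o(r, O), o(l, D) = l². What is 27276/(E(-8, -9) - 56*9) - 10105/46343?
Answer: 100851019/20576292 ≈ 4.9013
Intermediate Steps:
E(O, r) = O*r³ (E(O, r) = (O*r)*r² = O*r³)
27276/(E(-8, -9) - 56*9) - 10105/46343 = 27276/(-8*(-9)³ - 56*9) - 10105/46343 = 27276/(-8*(-729) - 504) - 10105*1/46343 = 27276/(5832 - 504) - 10105/46343 = 27276/5328 - 10105/46343 = 27276*(1/5328) - 10105/46343 = 2273/444 - 10105/46343 = 100851019/20576292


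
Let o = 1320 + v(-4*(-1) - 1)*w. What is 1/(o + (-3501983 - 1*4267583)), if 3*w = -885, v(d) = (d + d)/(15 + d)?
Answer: -3/23305033 ≈ -1.2873e-7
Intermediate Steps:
v(d) = 2*d/(15 + d) (v(d) = (2*d)/(15 + d) = 2*d/(15 + d))
w = -295 (w = (1/3)*(-885) = -295)
o = 3665/3 (o = 1320 + (2*(-4*(-1) - 1)/(15 + (-4*(-1) - 1)))*(-295) = 1320 + (2*(4 - 1)/(15 + (4 - 1)))*(-295) = 1320 + (2*3/(15 + 3))*(-295) = 1320 + (2*3/18)*(-295) = 1320 + (2*3*(1/18))*(-295) = 1320 + (1/3)*(-295) = 1320 - 295/3 = 3665/3 ≈ 1221.7)
1/(o + (-3501983 - 1*4267583)) = 1/(3665/3 + (-3501983 - 1*4267583)) = 1/(3665/3 + (-3501983 - 4267583)) = 1/(3665/3 - 7769566) = 1/(-23305033/3) = -3/23305033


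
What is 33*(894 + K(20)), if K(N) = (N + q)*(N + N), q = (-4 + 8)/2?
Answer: 58542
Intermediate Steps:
q = 2 (q = 4*(½) = 2)
K(N) = 2*N*(2 + N) (K(N) = (N + 2)*(N + N) = (2 + N)*(2*N) = 2*N*(2 + N))
33*(894 + K(20)) = 33*(894 + 2*20*(2 + 20)) = 33*(894 + 2*20*22) = 33*(894 + 880) = 33*1774 = 58542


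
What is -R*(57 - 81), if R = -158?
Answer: -3792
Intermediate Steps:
-R*(57 - 81) = -(-158)*(57 - 81) = -(-158)*(-24) = -1*3792 = -3792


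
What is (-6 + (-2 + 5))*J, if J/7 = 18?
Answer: -378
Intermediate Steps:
J = 126 (J = 7*18 = 126)
(-6 + (-2 + 5))*J = (-6 + (-2 + 5))*126 = (-6 + 3)*126 = -3*126 = -378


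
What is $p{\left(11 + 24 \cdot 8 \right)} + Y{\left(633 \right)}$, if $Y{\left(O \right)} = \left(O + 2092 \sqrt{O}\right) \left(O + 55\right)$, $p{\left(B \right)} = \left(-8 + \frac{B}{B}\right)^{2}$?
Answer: $435553 + 1439296 \sqrt{633} \approx 3.6647 \cdot 10^{7}$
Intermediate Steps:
$p{\left(B \right)} = 49$ ($p{\left(B \right)} = \left(-8 + 1\right)^{2} = \left(-7\right)^{2} = 49$)
$Y{\left(O \right)} = \left(55 + O\right) \left(O + 2092 \sqrt{O}\right)$ ($Y{\left(O \right)} = \left(O + 2092 \sqrt{O}\right) \left(55 + O\right) = \left(55 + O\right) \left(O + 2092 \sqrt{O}\right)$)
$p{\left(11 + 24 \cdot 8 \right)} + Y{\left(633 \right)} = 49 + \left(633^{2} + 55 \cdot 633 + 2092 \cdot 633^{\frac{3}{2}} + 115060 \sqrt{633}\right) = 49 + \left(400689 + 34815 + 2092 \cdot 633 \sqrt{633} + 115060 \sqrt{633}\right) = 49 + \left(400689 + 34815 + 1324236 \sqrt{633} + 115060 \sqrt{633}\right) = 49 + \left(435504 + 1439296 \sqrt{633}\right) = 435553 + 1439296 \sqrt{633}$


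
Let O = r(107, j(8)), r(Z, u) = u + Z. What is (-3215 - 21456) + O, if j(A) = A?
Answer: -24556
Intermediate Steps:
r(Z, u) = Z + u
O = 115 (O = 107 + 8 = 115)
(-3215 - 21456) + O = (-3215 - 21456) + 115 = -24671 + 115 = -24556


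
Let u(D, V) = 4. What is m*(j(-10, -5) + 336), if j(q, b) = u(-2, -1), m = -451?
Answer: -153340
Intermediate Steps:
j(q, b) = 4
m*(j(-10, -5) + 336) = -451*(4 + 336) = -451*340 = -153340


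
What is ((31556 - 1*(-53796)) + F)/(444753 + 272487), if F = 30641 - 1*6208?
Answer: 7319/47816 ≈ 0.15307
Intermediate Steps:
F = 24433 (F = 30641 - 6208 = 24433)
((31556 - 1*(-53796)) + F)/(444753 + 272487) = ((31556 - 1*(-53796)) + 24433)/(444753 + 272487) = ((31556 + 53796) + 24433)/717240 = (85352 + 24433)*(1/717240) = 109785*(1/717240) = 7319/47816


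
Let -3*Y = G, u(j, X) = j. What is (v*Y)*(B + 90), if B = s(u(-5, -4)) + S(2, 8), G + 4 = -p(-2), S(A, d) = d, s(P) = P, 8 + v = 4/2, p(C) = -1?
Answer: -558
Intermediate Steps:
v = -6 (v = -8 + 4/2 = -8 + 4*(1/2) = -8 + 2 = -6)
G = -3 (G = -4 - 1*(-1) = -4 + 1 = -3)
Y = 1 (Y = -1/3*(-3) = 1)
B = 3 (B = -5 + 8 = 3)
(v*Y)*(B + 90) = (-6*1)*(3 + 90) = -6*93 = -558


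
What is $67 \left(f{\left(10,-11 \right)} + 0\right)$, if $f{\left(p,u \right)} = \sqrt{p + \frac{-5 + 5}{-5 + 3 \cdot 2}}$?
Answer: $67 \sqrt{10} \approx 211.87$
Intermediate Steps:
$f{\left(p,u \right)} = \sqrt{p}$ ($f{\left(p,u \right)} = \sqrt{p + \frac{0}{-5 + 6}} = \sqrt{p + \frac{0}{1}} = \sqrt{p + 0 \cdot 1} = \sqrt{p + 0} = \sqrt{p}$)
$67 \left(f{\left(10,-11 \right)} + 0\right) = 67 \left(\sqrt{10} + 0\right) = 67 \sqrt{10}$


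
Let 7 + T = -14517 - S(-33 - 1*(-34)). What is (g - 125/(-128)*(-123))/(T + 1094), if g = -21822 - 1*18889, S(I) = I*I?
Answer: 5226383/1719168 ≈ 3.0401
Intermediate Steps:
S(I) = I²
g = -40711 (g = -21822 - 18889 = -40711)
T = -14525 (T = -7 + (-14517 - (-33 - 1*(-34))²) = -7 + (-14517 - (-33 + 34)²) = -7 + (-14517 - 1*1²) = -7 + (-14517 - 1*1) = -7 + (-14517 - 1) = -7 - 14518 = -14525)
(g - 125/(-128)*(-123))/(T + 1094) = (-40711 - 125/(-128)*(-123))/(-14525 + 1094) = (-40711 - 125*(-1/128)*(-123))/(-13431) = (-40711 + (125/128)*(-123))*(-1/13431) = (-40711 - 15375/128)*(-1/13431) = -5226383/128*(-1/13431) = 5226383/1719168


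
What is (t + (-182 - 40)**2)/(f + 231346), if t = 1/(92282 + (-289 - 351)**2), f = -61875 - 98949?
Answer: 24734752489/35393722404 ≈ 0.69885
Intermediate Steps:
f = -160824
t = 1/501882 (t = 1/(92282 + (-640)**2) = 1/(92282 + 409600) = 1/501882 ≈ 1.9925e-6)
(t + (-182 - 40)**2)/(f + 231346) = (1/501882 + (-182 - 40)**2)/(-160824 + 231346) = (1/501882 + (-222)**2)/70522 = (1/501882 + 49284)*(1/70522) = (24734752489/501882)*(1/70522) = 24734752489/35393722404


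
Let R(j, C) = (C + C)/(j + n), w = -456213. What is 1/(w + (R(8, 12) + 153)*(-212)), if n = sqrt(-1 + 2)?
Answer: -3/1467643 ≈ -2.0441e-6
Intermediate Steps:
n = 1 (n = sqrt(1) = 1)
R(j, C) = 2*C/(1 + j) (R(j, C) = (C + C)/(j + 1) = (2*C)/(1 + j) = 2*C/(1 + j))
1/(w + (R(8, 12) + 153)*(-212)) = 1/(-456213 + (2*12/(1 + 8) + 153)*(-212)) = 1/(-456213 + (2*12/9 + 153)*(-212)) = 1/(-456213 + (2*12*(1/9) + 153)*(-212)) = 1/(-456213 + (8/3 + 153)*(-212)) = 1/(-456213 + (467/3)*(-212)) = 1/(-456213 - 99004/3) = 1/(-1467643/3) = -3/1467643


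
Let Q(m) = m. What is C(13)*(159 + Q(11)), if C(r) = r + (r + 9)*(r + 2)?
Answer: 58310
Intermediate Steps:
C(r) = r + (2 + r)*(9 + r) (C(r) = r + (9 + r)*(2 + r) = r + (2 + r)*(9 + r))
C(13)*(159 + Q(11)) = (18 + 13² + 12*13)*(159 + 11) = (18 + 169 + 156)*170 = 343*170 = 58310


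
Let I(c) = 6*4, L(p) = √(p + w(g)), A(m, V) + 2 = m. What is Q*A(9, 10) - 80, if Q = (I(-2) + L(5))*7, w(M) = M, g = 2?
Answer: 1096 + 49*√7 ≈ 1225.6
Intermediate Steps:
A(m, V) = -2 + m
L(p) = √(2 + p) (L(p) = √(p + 2) = √(2 + p))
I(c) = 24
Q = 168 + 7*√7 (Q = (24 + √(2 + 5))*7 = (24 + √7)*7 = 168 + 7*√7 ≈ 186.52)
Q*A(9, 10) - 80 = (168 + 7*√7)*(-2 + 9) - 80 = (168 + 7*√7)*7 - 80 = (1176 + 49*√7) - 80 = 1096 + 49*√7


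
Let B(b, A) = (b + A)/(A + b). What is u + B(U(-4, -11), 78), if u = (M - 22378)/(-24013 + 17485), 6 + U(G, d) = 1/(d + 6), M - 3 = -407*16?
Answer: 11805/2176 ≈ 5.4251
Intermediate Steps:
M = -6509 (M = 3 - 407*16 = 3 - 6512 = -6509)
U(G, d) = -6 + 1/(6 + d) (U(G, d) = -6 + 1/(d + 6) = -6 + 1/(6 + d))
B(b, A) = 1 (B(b, A) = (A + b)/(A + b) = 1)
u = 9629/2176 (u = (-6509 - 22378)/(-24013 + 17485) = -28887/(-6528) = -28887*(-1/6528) = 9629/2176 ≈ 4.4251)
u + B(U(-4, -11), 78) = 9629/2176 + 1 = 11805/2176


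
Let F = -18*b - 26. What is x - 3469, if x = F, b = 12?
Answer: -3711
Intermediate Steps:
F = -242 (F = -18*12 - 26 = -216 - 26 = -242)
x = -242
x - 3469 = -242 - 3469 = -3711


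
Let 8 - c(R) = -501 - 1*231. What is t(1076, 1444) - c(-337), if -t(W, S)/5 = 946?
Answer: -5470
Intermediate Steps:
t(W, S) = -4730 (t(W, S) = -5*946 = -4730)
c(R) = 740 (c(R) = 8 - (-501 - 1*231) = 8 - (-501 - 231) = 8 - 1*(-732) = 8 + 732 = 740)
t(1076, 1444) - c(-337) = -4730 - 1*740 = -4730 - 740 = -5470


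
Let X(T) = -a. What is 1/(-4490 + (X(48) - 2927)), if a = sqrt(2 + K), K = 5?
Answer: -7417/55011882 + sqrt(7)/55011882 ≈ -0.00013478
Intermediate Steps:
a = sqrt(7) (a = sqrt(2 + 5) = sqrt(7) ≈ 2.6458)
X(T) = -sqrt(7)
1/(-4490 + (X(48) - 2927)) = 1/(-4490 + (-sqrt(7) - 2927)) = 1/(-4490 + (-2927 - sqrt(7))) = 1/(-7417 - sqrt(7))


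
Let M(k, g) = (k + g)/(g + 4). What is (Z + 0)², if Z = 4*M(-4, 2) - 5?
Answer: 361/9 ≈ 40.111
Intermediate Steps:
M(k, g) = (g + k)/(4 + g)
Z = -19/3 (Z = 4*((2 - 4)/(4 + 2)) - 5 = 4*(-2/6) - 5 = 4*((⅙)*(-2)) - 5 = 4*(-⅓) - 5 = -4/3 - 5 = -19/3 ≈ -6.3333)
(Z + 0)² = (-19/3 + 0)² = (-19/3)² = 361/9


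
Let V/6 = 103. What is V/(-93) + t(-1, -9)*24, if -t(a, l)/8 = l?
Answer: 53362/31 ≈ 1721.4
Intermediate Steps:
V = 618 (V = 6*103 = 618)
t(a, l) = -8*l
V/(-93) + t(-1, -9)*24 = 618/(-93) - 8*(-9)*24 = 618*(-1/93) + 72*24 = -206/31 + 1728 = 53362/31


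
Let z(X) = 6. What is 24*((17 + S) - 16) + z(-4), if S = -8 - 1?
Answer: -186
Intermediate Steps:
S = -9
24*((17 + S) - 16) + z(-4) = 24*((17 - 9) - 16) + 6 = 24*(8 - 16) + 6 = 24*(-8) + 6 = -192 + 6 = -186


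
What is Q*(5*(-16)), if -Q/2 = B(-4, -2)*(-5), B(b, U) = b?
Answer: 3200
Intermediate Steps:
Q = -40 (Q = -(-8)*(-5) = -2*20 = -40)
Q*(5*(-16)) = -200*(-16) = -40*(-80) = 3200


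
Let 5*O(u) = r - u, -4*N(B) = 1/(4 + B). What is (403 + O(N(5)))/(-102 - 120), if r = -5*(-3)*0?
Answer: -72541/39960 ≈ -1.8153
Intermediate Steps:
N(B) = -1/(4*(4 + B))
r = 0 (r = 15*0 = 0)
O(u) = -u/5 (O(u) = (0 - u)/5 = (-u)/5 = -u/5)
(403 + O(N(5)))/(-102 - 120) = (403 - (-1)/(5*(16 + 4*5)))/(-102 - 120) = (403 - (-1)/(5*(16 + 20)))/(-222) = (403 - (-1)/(5*36))*(-1/222) = (403 - 1/5*(-1/36))*(-1/222) = (403 + 1/180)*(-1/222) = (72541/180)*(-1/222) = -72541/39960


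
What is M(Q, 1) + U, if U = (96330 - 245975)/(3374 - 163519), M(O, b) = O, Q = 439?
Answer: 14090660/32029 ≈ 439.93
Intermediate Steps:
U = 29929/32029 (U = -149645/(-160145) = -149645*(-1/160145) = 29929/32029 ≈ 0.93443)
M(Q, 1) + U = 439 + 29929/32029 = 14090660/32029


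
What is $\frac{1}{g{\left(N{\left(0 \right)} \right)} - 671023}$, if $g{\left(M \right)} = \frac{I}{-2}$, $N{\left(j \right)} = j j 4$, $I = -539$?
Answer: $- \frac{2}{1341507} \approx -1.4909 \cdot 10^{-6}$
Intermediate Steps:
$N{\left(j \right)} = 4 j^{2}$ ($N{\left(j \right)} = j^{2} \cdot 4 = 4 j^{2}$)
$g{\left(M \right)} = \frac{539}{2}$ ($g{\left(M \right)} = - \frac{539}{-2} = \left(-539\right) \left(- \frac{1}{2}\right) = \frac{539}{2}$)
$\frac{1}{g{\left(N{\left(0 \right)} \right)} - 671023} = \frac{1}{\frac{539}{2} - 671023} = \frac{1}{- \frac{1341507}{2}} = - \frac{2}{1341507}$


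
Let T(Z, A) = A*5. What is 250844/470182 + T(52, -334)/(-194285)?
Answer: 4952043048/9134930987 ≈ 0.54210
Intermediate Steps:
T(Z, A) = 5*A
250844/470182 + T(52, -334)/(-194285) = 250844/470182 + (5*(-334))/(-194285) = 250844*(1/470182) - 1670*(-1/194285) = 125422/235091 + 334/38857 = 4952043048/9134930987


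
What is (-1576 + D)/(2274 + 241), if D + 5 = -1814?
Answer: -679/503 ≈ -1.3499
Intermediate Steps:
D = -1819 (D = -5 - 1814 = -1819)
(-1576 + D)/(2274 + 241) = (-1576 - 1819)/(2274 + 241) = -3395/2515 = -3395*1/2515 = -679/503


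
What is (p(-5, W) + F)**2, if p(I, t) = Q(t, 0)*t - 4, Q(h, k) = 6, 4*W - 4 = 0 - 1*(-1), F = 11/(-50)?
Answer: 6724/625 ≈ 10.758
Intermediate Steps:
F = -11/50 (F = 11*(-1/50) = -11/50 ≈ -0.22000)
W = 5/4 (W = 1 + (0 - 1*(-1))/4 = 1 + (0 + 1)/4 = 1 + (1/4)*1 = 1 + 1/4 = 5/4 ≈ 1.2500)
p(I, t) = -4 + 6*t (p(I, t) = 6*t - 4 = -4 + 6*t)
(p(-5, W) + F)**2 = ((-4 + 6*(5/4)) - 11/50)**2 = ((-4 + 15/2) - 11/50)**2 = (7/2 - 11/50)**2 = (82/25)**2 = 6724/625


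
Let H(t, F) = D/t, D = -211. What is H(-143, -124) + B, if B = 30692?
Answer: 4389167/143 ≈ 30693.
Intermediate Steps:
H(t, F) = -211/t
H(-143, -124) + B = -211/(-143) + 30692 = -211*(-1/143) + 30692 = 211/143 + 30692 = 4389167/143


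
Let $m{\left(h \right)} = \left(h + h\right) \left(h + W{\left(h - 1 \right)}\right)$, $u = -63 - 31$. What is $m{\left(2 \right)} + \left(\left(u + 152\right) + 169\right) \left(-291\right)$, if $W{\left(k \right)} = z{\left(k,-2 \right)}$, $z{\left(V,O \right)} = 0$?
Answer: $-66049$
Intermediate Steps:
$u = -94$ ($u = -63 - 31 = -94$)
$W{\left(k \right)} = 0$
$m{\left(h \right)} = 2 h^{2}$ ($m{\left(h \right)} = \left(h + h\right) \left(h + 0\right) = 2 h h = 2 h^{2}$)
$m{\left(2 \right)} + \left(\left(u + 152\right) + 169\right) \left(-291\right) = 2 \cdot 2^{2} + \left(\left(-94 + 152\right) + 169\right) \left(-291\right) = 2 \cdot 4 + \left(58 + 169\right) \left(-291\right) = 8 + 227 \left(-291\right) = 8 - 66057 = -66049$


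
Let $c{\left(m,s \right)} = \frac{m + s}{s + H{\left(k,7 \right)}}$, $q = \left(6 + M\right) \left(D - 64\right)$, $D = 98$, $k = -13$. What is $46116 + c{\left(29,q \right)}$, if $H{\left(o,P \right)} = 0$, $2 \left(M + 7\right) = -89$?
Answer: $\frac{71342970}{1547} \approx 46117.0$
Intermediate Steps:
$M = - \frac{103}{2}$ ($M = -7 + \frac{1}{2} \left(-89\right) = -7 - \frac{89}{2} = - \frac{103}{2} \approx -51.5$)
$q = -1547$ ($q = \left(6 - \frac{103}{2}\right) \left(98 - 64\right) = \left(- \frac{91}{2}\right) 34 = -1547$)
$c{\left(m,s \right)} = \frac{m + s}{s}$ ($c{\left(m,s \right)} = \frac{m + s}{s + 0} = \frac{m + s}{s}$)
$46116 + c{\left(29,q \right)} = 46116 + \frac{29 - 1547}{-1547} = 46116 - - \frac{1518}{1547} = 46116 + \frac{1518}{1547} = \frac{71342970}{1547}$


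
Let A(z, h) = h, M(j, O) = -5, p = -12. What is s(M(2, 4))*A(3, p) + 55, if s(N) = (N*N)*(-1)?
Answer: 355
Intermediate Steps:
s(N) = -N**2 (s(N) = N**2*(-1) = -N**2)
s(M(2, 4))*A(3, p) + 55 = -1*(-5)**2*(-12) + 55 = -1*25*(-12) + 55 = -25*(-12) + 55 = 300 + 55 = 355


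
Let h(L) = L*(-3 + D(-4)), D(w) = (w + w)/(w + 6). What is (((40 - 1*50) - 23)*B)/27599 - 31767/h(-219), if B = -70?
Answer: -26460491/1282099 ≈ -20.638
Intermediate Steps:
D(w) = 2*w/(6 + w) (D(w) = (2*w)/(6 + w) = 2*w/(6 + w))
h(L) = -7*L (h(L) = L*(-3 + 2*(-4)/(6 - 4)) = L*(-3 + 2*(-4)/2) = L*(-3 + 2*(-4)*(½)) = L*(-3 - 4) = L*(-7) = -7*L)
(((40 - 1*50) - 23)*B)/27599 - 31767/h(-219) = (((40 - 1*50) - 23)*(-70))/27599 - 31767/((-7*(-219))) = (((40 - 50) - 23)*(-70))*(1/27599) - 31767/1533 = ((-10 - 23)*(-70))*(1/27599) - 31767*1/1533 = -33*(-70)*(1/27599) - 10589/511 = 2310*(1/27599) - 10589/511 = 210/2509 - 10589/511 = -26460491/1282099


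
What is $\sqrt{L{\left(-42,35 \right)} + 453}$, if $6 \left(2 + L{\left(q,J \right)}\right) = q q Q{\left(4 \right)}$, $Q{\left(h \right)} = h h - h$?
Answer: $\sqrt{3979} \approx 63.079$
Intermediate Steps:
$Q{\left(h \right)} = h^{2} - h$
$L{\left(q,J \right)} = -2 + 2 q^{2}$ ($L{\left(q,J \right)} = -2 + \frac{q q 4 \left(-1 + 4\right)}{6} = -2 + \frac{q^{2} \cdot 4 \cdot 3}{6} = -2 + \frac{q^{2} \cdot 12}{6} = -2 + \frac{12 q^{2}}{6} = -2 + 2 q^{2}$)
$\sqrt{L{\left(-42,35 \right)} + 453} = \sqrt{\left(-2 + 2 \left(-42\right)^{2}\right) + 453} = \sqrt{\left(-2 + 2 \cdot 1764\right) + 453} = \sqrt{\left(-2 + 3528\right) + 453} = \sqrt{3526 + 453} = \sqrt{3979}$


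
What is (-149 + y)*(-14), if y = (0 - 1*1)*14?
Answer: 2282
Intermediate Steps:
y = -14 (y = (0 - 1)*14 = -1*14 = -14)
(-149 + y)*(-14) = (-149 - 14)*(-14) = -163*(-14) = 2282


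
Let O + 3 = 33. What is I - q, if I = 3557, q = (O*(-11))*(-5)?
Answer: 1907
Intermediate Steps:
O = 30 (O = -3 + 33 = 30)
q = 1650 (q = (30*(-11))*(-5) = -330*(-5) = 1650)
I - q = 3557 - 1*1650 = 3557 - 1650 = 1907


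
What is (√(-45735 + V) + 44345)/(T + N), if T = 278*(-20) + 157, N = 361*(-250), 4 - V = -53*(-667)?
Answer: -44345/95653 - I*√81082/95653 ≈ -0.4636 - 0.0029769*I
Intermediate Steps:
V = -35347 (V = 4 - (-53)*(-667) = 4 - 1*35351 = 4 - 35351 = -35347)
N = -90250
T = -5403 (T = -5560 + 157 = -5403)
(√(-45735 + V) + 44345)/(T + N) = (√(-45735 - 35347) + 44345)/(-5403 - 90250) = (√(-81082) + 44345)/(-95653) = (I*√81082 + 44345)*(-1/95653) = (44345 + I*√81082)*(-1/95653) = -44345/95653 - I*√81082/95653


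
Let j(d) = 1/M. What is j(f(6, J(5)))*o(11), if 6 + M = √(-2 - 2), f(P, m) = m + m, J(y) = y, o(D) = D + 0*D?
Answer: -33/20 - 11*I/20 ≈ -1.65 - 0.55*I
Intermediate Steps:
o(D) = D (o(D) = D + 0 = D)
f(P, m) = 2*m
M = -6 + 2*I (M = -6 + √(-2 - 2) = -6 + √(-4) = -6 + 2*I ≈ -6.0 + 2.0*I)
j(d) = (-6 - 2*I)/40 (j(d) = 1/(-6 + 2*I) = (-6 - 2*I)/40)
j(f(6, J(5)))*o(11) = (-3/20 - I/20)*11 = -33/20 - 11*I/20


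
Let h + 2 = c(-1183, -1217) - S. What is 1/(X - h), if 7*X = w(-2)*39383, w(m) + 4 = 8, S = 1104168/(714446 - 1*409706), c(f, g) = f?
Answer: 177765/4211820763 ≈ 4.2206e-5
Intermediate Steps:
S = 92014/25395 (S = 1104168/(714446 - 409706) = 1104168/304740 = 1104168*(1/304740) = 92014/25395 ≈ 3.6233)
w(m) = 4 (w(m) = -4 + 8 = 4)
X = 157532/7 (X = (4*39383)/7 = (⅐)*157532 = 157532/7 ≈ 22505.)
h = -30185089/25395 (h = -2 + (-1183 - 1*92014/25395) = -2 + (-1183 - 92014/25395) = -2 - 30134299/25395 = -30185089/25395 ≈ -1188.6)
1/(X - h) = 1/(157532/7 - 1*(-30185089/25395)) = 1/(157532/7 + 30185089/25395) = 1/(4211820763/177765) = 177765/4211820763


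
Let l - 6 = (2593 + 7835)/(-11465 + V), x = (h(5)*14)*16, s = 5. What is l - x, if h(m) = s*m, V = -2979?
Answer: -20202541/3611 ≈ -5594.7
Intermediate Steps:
h(m) = 5*m
x = 5600 (x = ((5*5)*14)*16 = (25*14)*16 = 350*16 = 5600)
l = 19059/3611 (l = 6 + (2593 + 7835)/(-11465 - 2979) = 6 + 10428/(-14444) = 6 + 10428*(-1/14444) = 6 - 2607/3611 = 19059/3611 ≈ 5.2780)
l - x = 19059/3611 - 1*5600 = 19059/3611 - 5600 = -20202541/3611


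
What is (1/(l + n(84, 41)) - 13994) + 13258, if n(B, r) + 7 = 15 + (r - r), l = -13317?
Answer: -9795425/13309 ≈ -736.00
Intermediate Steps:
n(B, r) = 8 (n(B, r) = -7 + (15 + (r - r)) = -7 + (15 + 0) = -7 + 15 = 8)
(1/(l + n(84, 41)) - 13994) + 13258 = (1/(-13317 + 8) - 13994) + 13258 = (1/(-13309) - 13994) + 13258 = (-1/13309 - 13994) + 13258 = -186246147/13309 + 13258 = -9795425/13309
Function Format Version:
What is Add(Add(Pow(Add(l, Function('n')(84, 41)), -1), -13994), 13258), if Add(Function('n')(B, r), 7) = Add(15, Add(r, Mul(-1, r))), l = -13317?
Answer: Rational(-9795425, 13309) ≈ -736.00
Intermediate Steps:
Function('n')(B, r) = 8 (Function('n')(B, r) = Add(-7, Add(15, Add(r, Mul(-1, r)))) = Add(-7, Add(15, 0)) = Add(-7, 15) = 8)
Add(Add(Pow(Add(l, Function('n')(84, 41)), -1), -13994), 13258) = Add(Add(Pow(Add(-13317, 8), -1), -13994), 13258) = Add(Add(Pow(-13309, -1), -13994), 13258) = Add(Add(Rational(-1, 13309), -13994), 13258) = Add(Rational(-186246147, 13309), 13258) = Rational(-9795425, 13309)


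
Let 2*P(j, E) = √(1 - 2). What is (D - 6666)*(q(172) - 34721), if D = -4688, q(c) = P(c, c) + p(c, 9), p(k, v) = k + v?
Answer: 392167160 - 5677*I ≈ 3.9217e+8 - 5677.0*I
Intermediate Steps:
P(j, E) = I/2 (P(j, E) = √(1 - 2)/2 = √(-1)/2 = I/2)
q(c) = 9 + c + I/2 (q(c) = I/2 + (c + 9) = I/2 + (9 + c) = 9 + c + I/2)
(D - 6666)*(q(172) - 34721) = (-4688 - 6666)*((9 + 172 + I/2) - 34721) = -11354*((181 + I/2) - 34721) = -11354*(-34540 + I/2) = 392167160 - 5677*I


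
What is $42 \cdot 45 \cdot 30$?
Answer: $56700$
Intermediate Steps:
$42 \cdot 45 \cdot 30 = 1890 \cdot 30 = 56700$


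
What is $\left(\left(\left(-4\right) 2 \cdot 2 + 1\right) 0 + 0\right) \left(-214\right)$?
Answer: $0$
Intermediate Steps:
$\left(\left(\left(-4\right) 2 \cdot 2 + 1\right) 0 + 0\right) \left(-214\right) = \left(\left(\left(-8\right) 2 + 1\right) 0 + 0\right) \left(-214\right) = \left(\left(-16 + 1\right) 0 + 0\right) \left(-214\right) = \left(\left(-15\right) 0 + 0\right) \left(-214\right) = \left(0 + 0\right) \left(-214\right) = 0 \left(-214\right) = 0$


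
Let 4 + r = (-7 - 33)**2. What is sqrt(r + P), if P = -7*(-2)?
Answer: sqrt(1610) ≈ 40.125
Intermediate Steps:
r = 1596 (r = -4 + (-7 - 33)**2 = -4 + (-40)**2 = -4 + 1600 = 1596)
P = 14
sqrt(r + P) = sqrt(1596 + 14) = sqrt(1610)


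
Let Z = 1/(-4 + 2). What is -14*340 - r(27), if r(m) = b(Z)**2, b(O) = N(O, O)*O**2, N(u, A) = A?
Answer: -304641/64 ≈ -4760.0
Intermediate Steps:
Z = -1/2 (Z = 1/(-2) = -1/2 ≈ -0.50000)
b(O) = O**3 (b(O) = O*O**2 = O**3)
r(m) = 1/64 (r(m) = ((-1/2)**3)**2 = (-1/8)**2 = 1/64)
-14*340 - r(27) = -14*340 - 1*1/64 = -4760 - 1/64 = -304641/64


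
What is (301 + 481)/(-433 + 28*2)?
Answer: -782/377 ≈ -2.0743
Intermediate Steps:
(301 + 481)/(-433 + 28*2) = 782/(-433 + 56) = 782/(-377) = 782*(-1/377) = -782/377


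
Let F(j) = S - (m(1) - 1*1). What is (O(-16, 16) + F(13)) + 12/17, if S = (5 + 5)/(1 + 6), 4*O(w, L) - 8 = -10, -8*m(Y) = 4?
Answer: 373/119 ≈ 3.1345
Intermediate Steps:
m(Y) = -1/2 (m(Y) = -1/8*4 = -1/2)
O(w, L) = -1/2 (O(w, L) = 2 + (1/4)*(-10) = 2 - 5/2 = -1/2)
S = 10/7 ≈ 1.4286
F(j) = 41/14 (F(j) = 10/7 - (-1/2 - 1*1) = 10/7 - (-1/2 - 1) = 10/7 - 1*(-3/2) = 10/7 + 3/2 = 41/14)
(O(-16, 16) + F(13)) + 12/17 = (-1/2 + 41/14) + 12/17 = 17/7 + 12*(1/17) = 17/7 + 12/17 = 373/119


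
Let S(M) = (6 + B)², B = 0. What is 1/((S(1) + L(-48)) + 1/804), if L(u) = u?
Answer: -804/9647 ≈ -0.083342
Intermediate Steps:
S(M) = 36 (S(M) = (6 + 0)² = 6² = 36)
1/((S(1) + L(-48)) + 1/804) = 1/((36 - 48) + 1/804) = 1/(-12 + 1/804) = 1/(-9647/804) = -804/9647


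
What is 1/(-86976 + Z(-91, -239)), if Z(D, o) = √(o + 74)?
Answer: -28992/2521608247 - I*√165/7564824741 ≈ -1.1497e-5 - 1.698e-9*I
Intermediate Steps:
Z(D, o) = √(74 + o)
1/(-86976 + Z(-91, -239)) = 1/(-86976 + √(74 - 239)) = 1/(-86976 + √(-165)) = 1/(-86976 + I*√165)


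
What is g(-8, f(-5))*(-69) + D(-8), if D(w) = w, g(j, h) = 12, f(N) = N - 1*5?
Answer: -836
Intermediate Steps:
f(N) = -5 + N (f(N) = N - 5 = -5 + N)
g(-8, f(-5))*(-69) + D(-8) = 12*(-69) - 8 = -828 - 8 = -836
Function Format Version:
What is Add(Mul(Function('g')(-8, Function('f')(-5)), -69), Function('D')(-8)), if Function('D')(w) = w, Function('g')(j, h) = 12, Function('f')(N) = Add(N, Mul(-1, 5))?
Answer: -836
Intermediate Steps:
Function('f')(N) = Add(-5, N) (Function('f')(N) = Add(N, -5) = Add(-5, N))
Add(Mul(Function('g')(-8, Function('f')(-5)), -69), Function('D')(-8)) = Add(Mul(12, -69), -8) = Add(-828, -8) = -836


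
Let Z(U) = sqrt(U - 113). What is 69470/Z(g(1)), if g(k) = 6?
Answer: -69470*I*sqrt(107)/107 ≈ -6715.9*I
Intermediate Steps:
Z(U) = sqrt(-113 + U)
69470/Z(g(1)) = 69470/(sqrt(-113 + 6)) = 69470/(sqrt(-107)) = 69470/((I*sqrt(107))) = 69470*(-I*sqrt(107)/107) = -69470*I*sqrt(107)/107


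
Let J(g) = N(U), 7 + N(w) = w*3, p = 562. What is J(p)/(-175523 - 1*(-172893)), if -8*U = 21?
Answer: 119/21040 ≈ 0.0056559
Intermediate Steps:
U = -21/8 (U = -1/8*21 = -21/8 ≈ -2.6250)
N(w) = -7 + 3*w (N(w) = -7 + w*3 = -7 + 3*w)
J(g) = -119/8 (J(g) = -7 + 3*(-21/8) = -7 - 63/8 = -119/8)
J(p)/(-175523 - 1*(-172893)) = -119/(8*(-175523 - 1*(-172893))) = -119/(8*(-175523 + 172893)) = -119/8/(-2630) = -119/8*(-1/2630) = 119/21040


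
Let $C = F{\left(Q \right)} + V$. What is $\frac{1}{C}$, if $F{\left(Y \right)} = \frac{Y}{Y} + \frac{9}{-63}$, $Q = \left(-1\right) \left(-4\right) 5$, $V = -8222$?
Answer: $- \frac{7}{57548} \approx -0.00012164$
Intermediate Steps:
$Q = 20$ ($Q = 4 \cdot 5 = 20$)
$F{\left(Y \right)} = \frac{6}{7}$ ($F{\left(Y \right)} = 1 + 9 \left(- \frac{1}{63}\right) = 1 - \frac{1}{7} = \frac{6}{7}$)
$C = - \frac{57548}{7}$ ($C = \frac{6}{7} - 8222 = - \frac{57548}{7} \approx -8221.1$)
$\frac{1}{C} = \frac{1}{- \frac{57548}{7}} = - \frac{7}{57548}$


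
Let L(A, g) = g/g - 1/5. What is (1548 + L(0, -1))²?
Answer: 59969536/25 ≈ 2.3988e+6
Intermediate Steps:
L(A, g) = ⅘ (L(A, g) = 1 - 1*⅕ = 1 - ⅕ = ⅘)
(1548 + L(0, -1))² = (1548 + ⅘)² = (7744/5)² = 59969536/25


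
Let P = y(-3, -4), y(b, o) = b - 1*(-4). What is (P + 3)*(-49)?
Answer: -196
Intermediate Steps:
y(b, o) = 4 + b (y(b, o) = b + 4 = 4 + b)
P = 1 (P = 4 - 3 = 1)
(P + 3)*(-49) = (1 + 3)*(-49) = 4*(-49) = -196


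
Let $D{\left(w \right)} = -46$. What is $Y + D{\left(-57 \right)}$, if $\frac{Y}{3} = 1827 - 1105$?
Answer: $2120$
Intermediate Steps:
$Y = 2166$ ($Y = 3 \left(1827 - 1105\right) = 3 \cdot 722 = 2166$)
$Y + D{\left(-57 \right)} = 2166 - 46 = 2120$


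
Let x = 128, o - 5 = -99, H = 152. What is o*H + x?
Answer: -14160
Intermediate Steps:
o = -94 (o = 5 - 99 = -94)
o*H + x = -94*152 + 128 = -14288 + 128 = -14160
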